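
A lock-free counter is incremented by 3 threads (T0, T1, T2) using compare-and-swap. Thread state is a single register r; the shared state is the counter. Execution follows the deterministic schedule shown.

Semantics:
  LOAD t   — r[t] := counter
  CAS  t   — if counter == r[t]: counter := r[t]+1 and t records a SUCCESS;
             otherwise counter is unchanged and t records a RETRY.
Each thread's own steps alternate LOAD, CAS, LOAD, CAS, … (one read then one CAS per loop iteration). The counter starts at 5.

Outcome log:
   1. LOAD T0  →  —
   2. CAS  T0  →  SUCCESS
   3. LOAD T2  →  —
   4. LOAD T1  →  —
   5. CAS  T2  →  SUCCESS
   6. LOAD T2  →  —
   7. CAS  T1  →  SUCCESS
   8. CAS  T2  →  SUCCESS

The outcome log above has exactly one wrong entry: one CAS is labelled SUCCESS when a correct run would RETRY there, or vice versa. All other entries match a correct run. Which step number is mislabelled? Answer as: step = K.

Reference trace:
[1] T0.load  rd  (counter 5, T0.r 5)
[2] T0.cas  hit  (counter 6, T0.r 5)
[3] T2.load  rd  (counter 6, T2.r 6)
[4] T1.load  rd  (counter 6, T1.r 6)
[5] T2.cas  hit  (counter 7, T2.r 6)
[6] T2.load  rd  (counter 7, T2.r 7)
[7] T1.cas  miss  (counter 7, T1.r 6)
[8] T2.cas  hit  (counter 8, T2.r 7)
Log disagrees first at step 7.

step = 7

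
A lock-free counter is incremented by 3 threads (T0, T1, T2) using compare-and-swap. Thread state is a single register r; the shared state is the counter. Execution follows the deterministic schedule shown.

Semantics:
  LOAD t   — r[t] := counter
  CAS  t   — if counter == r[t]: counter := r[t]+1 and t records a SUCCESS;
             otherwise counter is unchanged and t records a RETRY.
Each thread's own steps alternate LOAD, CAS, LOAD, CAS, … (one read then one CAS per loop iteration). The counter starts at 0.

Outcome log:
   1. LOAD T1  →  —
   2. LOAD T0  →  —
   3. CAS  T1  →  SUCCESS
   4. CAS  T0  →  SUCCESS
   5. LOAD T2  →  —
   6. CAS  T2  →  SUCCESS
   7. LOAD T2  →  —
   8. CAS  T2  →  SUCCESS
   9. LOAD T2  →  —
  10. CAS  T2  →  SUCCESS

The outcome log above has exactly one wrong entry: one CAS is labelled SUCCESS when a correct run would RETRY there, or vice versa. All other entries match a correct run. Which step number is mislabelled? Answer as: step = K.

Re-executing:
[1] T1.load  rd  (counter 0, T1.r 0)
[2] T0.load  rd  (counter 0, T0.r 0)
[3] T1.cas  hit  (counter 1, T1.r 0)
[4] T0.cas  miss  (counter 1, T0.r 0)
[5] T2.load  rd  (counter 1, T2.r 1)
[6] T2.cas  hit  (counter 2, T2.r 1)
[7] T2.load  rd  (counter 2, T2.r 2)
[8] T2.cas  hit  (counter 3, T2.r 2)
[9] T2.load  rd  (counter 3, T2.r 3)
[10] T2.cas  hit  (counter 4, T2.r 3)
Flip is step 4.

step = 4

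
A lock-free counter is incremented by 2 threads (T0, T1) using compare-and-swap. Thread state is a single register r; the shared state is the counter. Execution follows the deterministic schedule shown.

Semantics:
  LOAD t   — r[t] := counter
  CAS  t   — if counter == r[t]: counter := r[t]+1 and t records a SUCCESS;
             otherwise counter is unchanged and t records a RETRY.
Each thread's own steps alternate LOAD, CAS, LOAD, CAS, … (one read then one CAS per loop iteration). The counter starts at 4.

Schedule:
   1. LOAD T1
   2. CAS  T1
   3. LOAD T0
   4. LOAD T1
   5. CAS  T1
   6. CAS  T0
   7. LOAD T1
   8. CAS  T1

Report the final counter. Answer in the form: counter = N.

counter = 7

1. LOAD T1 → mem=4 r[T1]=4 [LOAD]
2. CAS T1 → mem=5 r[T1]=4 [OK]
3. LOAD T0 → mem=5 r[T0]=5 [LOAD]
4. LOAD T1 → mem=5 r[T1]=5 [LOAD]
5. CAS T1 → mem=6 r[T1]=5 [OK]
6. CAS T0 → mem=6 r[T0]=5 [RETRY]
7. LOAD T1 → mem=6 r[T1]=6 [LOAD]
8. CAS T1 → mem=7 r[T1]=6 [OK]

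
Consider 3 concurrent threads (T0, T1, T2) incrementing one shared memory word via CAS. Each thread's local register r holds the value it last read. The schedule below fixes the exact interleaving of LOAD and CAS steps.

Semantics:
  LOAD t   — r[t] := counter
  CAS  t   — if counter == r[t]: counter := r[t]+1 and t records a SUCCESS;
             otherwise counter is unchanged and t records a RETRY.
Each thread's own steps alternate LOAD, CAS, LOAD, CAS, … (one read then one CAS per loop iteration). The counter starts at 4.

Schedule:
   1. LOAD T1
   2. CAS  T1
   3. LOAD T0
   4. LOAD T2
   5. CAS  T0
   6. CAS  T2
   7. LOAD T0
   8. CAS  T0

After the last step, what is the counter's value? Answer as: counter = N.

counter = 7

#1 T1 reads 4
#2 T1 CAS(4→5) writes; counter now 5
#3 T0 reads 5
#4 T2 reads 5
#5 T0 CAS(5→6) writes; counter now 6
#6 T2 CAS(5→6) fails; counter now 6
#7 T0 reads 6
#8 T0 CAS(6→7) writes; counter now 7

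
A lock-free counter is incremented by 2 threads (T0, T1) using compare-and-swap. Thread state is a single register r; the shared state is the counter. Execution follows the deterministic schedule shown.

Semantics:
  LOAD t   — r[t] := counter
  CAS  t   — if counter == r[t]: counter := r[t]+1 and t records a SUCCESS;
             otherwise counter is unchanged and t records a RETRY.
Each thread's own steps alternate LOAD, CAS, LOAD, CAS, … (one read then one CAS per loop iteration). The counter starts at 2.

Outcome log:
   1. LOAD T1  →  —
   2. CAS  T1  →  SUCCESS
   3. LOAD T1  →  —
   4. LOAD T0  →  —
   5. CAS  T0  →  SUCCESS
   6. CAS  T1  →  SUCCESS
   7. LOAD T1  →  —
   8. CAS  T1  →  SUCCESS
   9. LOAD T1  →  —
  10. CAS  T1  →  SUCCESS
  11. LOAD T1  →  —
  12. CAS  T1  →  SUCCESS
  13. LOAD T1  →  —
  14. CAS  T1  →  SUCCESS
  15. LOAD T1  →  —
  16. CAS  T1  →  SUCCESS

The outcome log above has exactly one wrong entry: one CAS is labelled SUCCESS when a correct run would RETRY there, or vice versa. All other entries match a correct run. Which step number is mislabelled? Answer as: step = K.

Re-executing:
#1 T1 reads 2
#2 T1 CAS(2→3) writes; counter now 3
#3 T1 reads 3
#4 T0 reads 3
#5 T0 CAS(3→4) writes; counter now 4
#6 T1 CAS(3→4) fails; counter now 4
#7 T1 reads 4
#8 T1 CAS(4→5) writes; counter now 5
#9 T1 reads 5
#10 T1 CAS(5→6) writes; counter now 6
#11 T1 reads 6
#12 T1 CAS(6→7) writes; counter now 7
#13 T1 reads 7
#14 T1 CAS(7→8) writes; counter now 8
#15 T1 reads 8
#16 T1 CAS(8→9) writes; counter now 9
Mismatch at 6.

step = 6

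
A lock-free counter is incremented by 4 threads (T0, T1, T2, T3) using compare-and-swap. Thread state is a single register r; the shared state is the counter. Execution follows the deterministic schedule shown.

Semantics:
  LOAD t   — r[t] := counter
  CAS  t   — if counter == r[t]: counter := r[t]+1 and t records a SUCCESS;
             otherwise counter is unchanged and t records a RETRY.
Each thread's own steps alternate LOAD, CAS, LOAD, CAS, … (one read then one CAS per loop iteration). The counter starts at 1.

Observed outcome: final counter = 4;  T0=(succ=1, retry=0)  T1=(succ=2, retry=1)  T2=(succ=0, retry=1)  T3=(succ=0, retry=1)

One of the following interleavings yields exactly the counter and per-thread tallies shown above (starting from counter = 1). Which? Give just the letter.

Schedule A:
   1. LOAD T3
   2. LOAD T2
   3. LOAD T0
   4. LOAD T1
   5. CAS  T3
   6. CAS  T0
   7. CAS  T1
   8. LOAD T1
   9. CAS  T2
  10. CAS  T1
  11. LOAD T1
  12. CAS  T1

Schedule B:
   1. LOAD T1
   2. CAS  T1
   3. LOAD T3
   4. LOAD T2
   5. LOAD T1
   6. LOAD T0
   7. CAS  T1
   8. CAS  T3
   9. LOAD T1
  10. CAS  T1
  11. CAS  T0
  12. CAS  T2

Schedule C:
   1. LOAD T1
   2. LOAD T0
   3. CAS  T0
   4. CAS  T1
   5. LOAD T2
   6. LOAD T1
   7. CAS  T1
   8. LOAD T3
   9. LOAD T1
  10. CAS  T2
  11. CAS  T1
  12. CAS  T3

C

Run C:
1. LOAD T1 → mem=1 r[T1]=1 [LOAD]
2. LOAD T0 → mem=1 r[T0]=1 [LOAD]
3. CAS T0 → mem=2 r[T0]=1 [OK]
4. CAS T1 → mem=2 r[T1]=1 [RETRY]
5. LOAD T2 → mem=2 r[T2]=2 [LOAD]
6. LOAD T1 → mem=2 r[T1]=2 [LOAD]
7. CAS T1 → mem=3 r[T1]=2 [OK]
8. LOAD T3 → mem=3 r[T3]=3 [LOAD]
9. LOAD T1 → mem=3 r[T1]=3 [LOAD]
10. CAS T2 → mem=3 r[T2]=2 [RETRY]
11. CAS T1 → mem=4 r[T1]=3 [OK]
12. CAS T3 → mem=4 r[T3]=3 [RETRY]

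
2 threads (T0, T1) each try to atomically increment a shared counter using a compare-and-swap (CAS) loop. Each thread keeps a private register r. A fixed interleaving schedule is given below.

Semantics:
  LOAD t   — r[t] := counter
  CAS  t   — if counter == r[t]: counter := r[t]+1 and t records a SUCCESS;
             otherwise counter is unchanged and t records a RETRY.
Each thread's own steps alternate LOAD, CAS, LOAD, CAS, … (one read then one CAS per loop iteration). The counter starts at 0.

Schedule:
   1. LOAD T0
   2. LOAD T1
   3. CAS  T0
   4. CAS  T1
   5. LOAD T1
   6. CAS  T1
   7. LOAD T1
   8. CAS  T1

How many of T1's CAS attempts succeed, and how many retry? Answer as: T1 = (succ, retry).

#1 T0 reads 0
#2 T1 reads 0
#3 T0 CAS(0→1) writes; counter now 1
#4 T1 CAS(0→1) fails; counter now 1
#5 T1 reads 1
#6 T1 CAS(1→2) writes; counter now 2
#7 T1 reads 2
#8 T1 CAS(2→3) writes; counter now 3

T1 = (2, 1)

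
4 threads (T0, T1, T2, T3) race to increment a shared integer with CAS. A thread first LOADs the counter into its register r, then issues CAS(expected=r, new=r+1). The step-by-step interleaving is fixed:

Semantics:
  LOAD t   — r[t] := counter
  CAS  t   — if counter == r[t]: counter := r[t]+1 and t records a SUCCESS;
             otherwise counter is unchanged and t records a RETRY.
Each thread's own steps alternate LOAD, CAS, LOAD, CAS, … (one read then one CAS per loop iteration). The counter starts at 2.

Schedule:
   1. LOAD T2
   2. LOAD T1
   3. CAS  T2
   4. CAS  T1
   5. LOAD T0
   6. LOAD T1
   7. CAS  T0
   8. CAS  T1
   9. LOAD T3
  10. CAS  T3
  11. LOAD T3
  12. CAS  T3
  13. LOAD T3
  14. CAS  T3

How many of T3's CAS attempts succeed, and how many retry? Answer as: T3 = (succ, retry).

#1 T2 reads 2
#2 T1 reads 2
#3 T2 CAS(2→3) writes; counter now 3
#4 T1 CAS(2→3) fails; counter now 3
#5 T0 reads 3
#6 T1 reads 3
#7 T0 CAS(3→4) writes; counter now 4
#8 T1 CAS(3→4) fails; counter now 4
#9 T3 reads 4
#10 T3 CAS(4→5) writes; counter now 5
#11 T3 reads 5
#12 T3 CAS(5→6) writes; counter now 6
#13 T3 reads 6
#14 T3 CAS(6→7) writes; counter now 7

T3 = (3, 0)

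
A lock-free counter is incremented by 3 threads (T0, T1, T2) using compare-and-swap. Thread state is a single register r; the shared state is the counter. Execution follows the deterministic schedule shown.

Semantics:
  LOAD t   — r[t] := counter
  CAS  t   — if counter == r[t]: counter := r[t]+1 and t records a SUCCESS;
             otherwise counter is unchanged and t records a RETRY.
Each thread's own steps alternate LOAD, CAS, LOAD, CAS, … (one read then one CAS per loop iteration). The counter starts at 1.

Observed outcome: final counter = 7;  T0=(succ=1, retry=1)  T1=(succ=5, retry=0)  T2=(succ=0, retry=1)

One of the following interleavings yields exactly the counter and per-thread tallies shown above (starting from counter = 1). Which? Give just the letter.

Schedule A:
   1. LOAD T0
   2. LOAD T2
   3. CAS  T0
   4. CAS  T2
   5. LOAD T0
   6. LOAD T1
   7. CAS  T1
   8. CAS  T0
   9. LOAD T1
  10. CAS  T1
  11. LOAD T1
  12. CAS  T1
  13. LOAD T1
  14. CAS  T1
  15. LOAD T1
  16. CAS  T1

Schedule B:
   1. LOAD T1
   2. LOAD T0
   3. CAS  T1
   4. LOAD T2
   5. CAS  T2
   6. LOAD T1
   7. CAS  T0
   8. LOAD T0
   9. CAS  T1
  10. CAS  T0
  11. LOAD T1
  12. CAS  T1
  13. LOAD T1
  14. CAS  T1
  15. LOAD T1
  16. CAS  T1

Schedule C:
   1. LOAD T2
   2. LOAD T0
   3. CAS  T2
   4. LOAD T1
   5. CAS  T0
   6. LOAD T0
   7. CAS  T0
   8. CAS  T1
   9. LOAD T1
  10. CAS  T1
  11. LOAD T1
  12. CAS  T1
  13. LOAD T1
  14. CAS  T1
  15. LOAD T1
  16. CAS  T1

A

Simulating candidate A:
   1) LOAD T0:  M=1  r_T0=1
   2) LOAD T2:  M=1  r_T2=1
   3) CAS  T0:  M=2  r_T0=1 ✓
   4) CAS  T2:  M=2  r_T2=1 ✗
   5) LOAD T0:  M=2  r_T0=2
   6) LOAD T1:  M=2  r_T1=2
   7) CAS  T1:  M=3  r_T1=2 ✓
   8) CAS  T0:  M=3  r_T0=2 ✗
   9) LOAD T1:  M=3  r_T1=3
  10) CAS  T1:  M=4  r_T1=3 ✓
  11) LOAD T1:  M=4  r_T1=4
  12) CAS  T1:  M=5  r_T1=4 ✓
  13) LOAD T1:  M=5  r_T1=5
  14) CAS  T1:  M=6  r_T1=5 ✓
  15) LOAD T1:  M=6  r_T1=6
  16) CAS  T1:  M=7  r_T1=6 ✓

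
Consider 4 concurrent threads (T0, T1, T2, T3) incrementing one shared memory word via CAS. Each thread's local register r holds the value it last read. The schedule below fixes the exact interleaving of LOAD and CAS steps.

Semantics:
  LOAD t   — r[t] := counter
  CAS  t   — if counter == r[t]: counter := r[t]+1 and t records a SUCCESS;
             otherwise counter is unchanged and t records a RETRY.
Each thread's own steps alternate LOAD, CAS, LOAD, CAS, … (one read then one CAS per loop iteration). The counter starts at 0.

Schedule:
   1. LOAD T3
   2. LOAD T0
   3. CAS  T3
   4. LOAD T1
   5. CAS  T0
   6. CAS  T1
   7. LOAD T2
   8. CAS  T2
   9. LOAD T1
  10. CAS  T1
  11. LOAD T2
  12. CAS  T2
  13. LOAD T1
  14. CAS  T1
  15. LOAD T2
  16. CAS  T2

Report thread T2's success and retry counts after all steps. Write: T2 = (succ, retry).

T2 = (3, 0)

   1) LOAD T3:  M=0  r_T3=0
   2) LOAD T0:  M=0  r_T0=0
   3) CAS  T3:  M=1  r_T3=0 ✓
   4) LOAD T1:  M=1  r_T1=1
   5) CAS  T0:  M=1  r_T0=0 ✗
   6) CAS  T1:  M=2  r_T1=1 ✓
   7) LOAD T2:  M=2  r_T2=2
   8) CAS  T2:  M=3  r_T2=2 ✓
   9) LOAD T1:  M=3  r_T1=3
  10) CAS  T1:  M=4  r_T1=3 ✓
  11) LOAD T2:  M=4  r_T2=4
  12) CAS  T2:  M=5  r_T2=4 ✓
  13) LOAD T1:  M=5  r_T1=5
  14) CAS  T1:  M=6  r_T1=5 ✓
  15) LOAD T2:  M=6  r_T2=6
  16) CAS  T2:  M=7  r_T2=6 ✓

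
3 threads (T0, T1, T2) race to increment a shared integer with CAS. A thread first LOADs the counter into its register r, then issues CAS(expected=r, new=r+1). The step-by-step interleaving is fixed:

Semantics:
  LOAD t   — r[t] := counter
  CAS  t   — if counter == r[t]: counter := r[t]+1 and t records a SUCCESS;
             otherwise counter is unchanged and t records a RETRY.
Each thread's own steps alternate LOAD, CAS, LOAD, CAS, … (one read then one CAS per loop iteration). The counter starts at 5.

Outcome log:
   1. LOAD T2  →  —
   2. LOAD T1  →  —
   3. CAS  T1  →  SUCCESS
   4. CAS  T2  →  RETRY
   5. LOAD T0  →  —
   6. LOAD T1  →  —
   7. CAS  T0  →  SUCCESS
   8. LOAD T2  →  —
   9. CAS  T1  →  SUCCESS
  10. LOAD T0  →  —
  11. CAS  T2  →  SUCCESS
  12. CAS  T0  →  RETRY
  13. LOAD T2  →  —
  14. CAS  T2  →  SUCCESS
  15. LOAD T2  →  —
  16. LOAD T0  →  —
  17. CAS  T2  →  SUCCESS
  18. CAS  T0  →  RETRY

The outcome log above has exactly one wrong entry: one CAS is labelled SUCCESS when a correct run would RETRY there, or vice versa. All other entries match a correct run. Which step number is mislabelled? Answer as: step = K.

step = 9

Re-executing:
step 1: T2 LOAD ⇒ load; ctr=5 reg=5
step 2: T1 LOAD ⇒ load; ctr=5 reg=5
step 3: T1 CAS ⇒ ok; ctr=6 reg=5
step 4: T2 CAS ⇒ retry; ctr=6 reg=5
step 5: T0 LOAD ⇒ load; ctr=6 reg=6
step 6: T1 LOAD ⇒ load; ctr=6 reg=6
step 7: T0 CAS ⇒ ok; ctr=7 reg=6
step 8: T2 LOAD ⇒ load; ctr=7 reg=7
step 9: T1 CAS ⇒ retry; ctr=7 reg=6
step 10: T0 LOAD ⇒ load; ctr=7 reg=7
step 11: T2 CAS ⇒ ok; ctr=8 reg=7
step 12: T0 CAS ⇒ retry; ctr=8 reg=7
step 13: T2 LOAD ⇒ load; ctr=8 reg=8
step 14: T2 CAS ⇒ ok; ctr=9 reg=8
step 15: T2 LOAD ⇒ load; ctr=9 reg=9
step 16: T0 LOAD ⇒ load; ctr=9 reg=9
step 17: T2 CAS ⇒ ok; ctr=10 reg=9
step 18: T0 CAS ⇒ retry; ctr=10 reg=9
Log disagrees first at step 9.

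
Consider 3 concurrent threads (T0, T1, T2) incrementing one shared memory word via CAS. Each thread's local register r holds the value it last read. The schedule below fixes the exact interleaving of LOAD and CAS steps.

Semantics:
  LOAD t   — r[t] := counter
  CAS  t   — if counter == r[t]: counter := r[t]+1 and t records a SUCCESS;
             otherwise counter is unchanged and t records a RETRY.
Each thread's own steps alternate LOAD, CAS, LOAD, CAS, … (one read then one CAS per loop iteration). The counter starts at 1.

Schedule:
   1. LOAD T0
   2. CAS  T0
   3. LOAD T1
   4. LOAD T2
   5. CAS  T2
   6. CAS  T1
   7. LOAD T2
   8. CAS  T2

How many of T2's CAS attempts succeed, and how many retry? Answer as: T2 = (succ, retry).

[1] T0.load  rd  (counter 1, T0.r 1)
[2] T0.cas  hit  (counter 2, T0.r 1)
[3] T1.load  rd  (counter 2, T1.r 2)
[4] T2.load  rd  (counter 2, T2.r 2)
[5] T2.cas  hit  (counter 3, T2.r 2)
[6] T1.cas  miss  (counter 3, T1.r 2)
[7] T2.load  rd  (counter 3, T2.r 3)
[8] T2.cas  hit  (counter 4, T2.r 3)

T2 = (2, 0)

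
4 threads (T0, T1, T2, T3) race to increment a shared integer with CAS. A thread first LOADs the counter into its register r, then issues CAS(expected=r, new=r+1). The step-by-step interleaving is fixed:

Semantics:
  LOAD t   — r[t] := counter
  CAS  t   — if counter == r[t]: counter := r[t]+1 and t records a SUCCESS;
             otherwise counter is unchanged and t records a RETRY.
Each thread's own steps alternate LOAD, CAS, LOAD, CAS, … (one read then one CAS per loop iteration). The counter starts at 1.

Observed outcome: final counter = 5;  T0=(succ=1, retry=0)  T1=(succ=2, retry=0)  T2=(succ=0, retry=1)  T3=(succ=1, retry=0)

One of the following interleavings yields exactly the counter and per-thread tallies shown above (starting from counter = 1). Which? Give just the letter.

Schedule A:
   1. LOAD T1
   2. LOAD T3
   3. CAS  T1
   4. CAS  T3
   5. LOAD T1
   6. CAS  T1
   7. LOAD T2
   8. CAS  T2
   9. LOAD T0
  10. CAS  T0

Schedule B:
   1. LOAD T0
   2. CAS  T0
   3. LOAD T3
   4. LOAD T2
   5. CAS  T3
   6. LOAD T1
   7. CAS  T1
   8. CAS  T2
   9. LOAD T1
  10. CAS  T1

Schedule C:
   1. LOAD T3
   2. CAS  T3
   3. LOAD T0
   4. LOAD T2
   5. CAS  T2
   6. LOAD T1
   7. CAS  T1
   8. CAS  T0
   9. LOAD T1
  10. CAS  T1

Run B:
T0 LOAD — after: cnt=1, r=1 — load
T0 CAS — after: cnt=2, r=1 — ok
T3 LOAD — after: cnt=2, r=2 — load
T2 LOAD — after: cnt=2, r=2 — load
T3 CAS — after: cnt=3, r=2 — ok
T1 LOAD — after: cnt=3, r=3 — load
T1 CAS — after: cnt=4, r=3 — ok
T2 CAS — after: cnt=4, r=2 — retry
T1 LOAD — after: cnt=4, r=4 — load
T1 CAS — after: cnt=5, r=4 — ok

B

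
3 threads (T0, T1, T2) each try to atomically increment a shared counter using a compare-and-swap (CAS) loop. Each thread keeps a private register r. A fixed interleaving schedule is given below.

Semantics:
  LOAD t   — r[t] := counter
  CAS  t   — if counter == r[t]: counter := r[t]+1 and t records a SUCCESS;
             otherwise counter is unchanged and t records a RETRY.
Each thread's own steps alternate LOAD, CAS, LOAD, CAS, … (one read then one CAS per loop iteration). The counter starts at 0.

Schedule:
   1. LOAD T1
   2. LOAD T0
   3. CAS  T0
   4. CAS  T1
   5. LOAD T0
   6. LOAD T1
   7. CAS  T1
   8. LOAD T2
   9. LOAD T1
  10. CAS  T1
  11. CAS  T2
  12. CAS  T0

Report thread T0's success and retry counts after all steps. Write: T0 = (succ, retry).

T0 = (1, 1)

T1 LOAD — after: cnt=0, r=0 — load
T0 LOAD — after: cnt=0, r=0 — load
T0 CAS — after: cnt=1, r=0 — ok
T1 CAS — after: cnt=1, r=0 — retry
T0 LOAD — after: cnt=1, r=1 — load
T1 LOAD — after: cnt=1, r=1 — load
T1 CAS — after: cnt=2, r=1 — ok
T2 LOAD — after: cnt=2, r=2 — load
T1 LOAD — after: cnt=2, r=2 — load
T1 CAS — after: cnt=3, r=2 — ok
T2 CAS — after: cnt=3, r=2 — retry
T0 CAS — after: cnt=3, r=1 — retry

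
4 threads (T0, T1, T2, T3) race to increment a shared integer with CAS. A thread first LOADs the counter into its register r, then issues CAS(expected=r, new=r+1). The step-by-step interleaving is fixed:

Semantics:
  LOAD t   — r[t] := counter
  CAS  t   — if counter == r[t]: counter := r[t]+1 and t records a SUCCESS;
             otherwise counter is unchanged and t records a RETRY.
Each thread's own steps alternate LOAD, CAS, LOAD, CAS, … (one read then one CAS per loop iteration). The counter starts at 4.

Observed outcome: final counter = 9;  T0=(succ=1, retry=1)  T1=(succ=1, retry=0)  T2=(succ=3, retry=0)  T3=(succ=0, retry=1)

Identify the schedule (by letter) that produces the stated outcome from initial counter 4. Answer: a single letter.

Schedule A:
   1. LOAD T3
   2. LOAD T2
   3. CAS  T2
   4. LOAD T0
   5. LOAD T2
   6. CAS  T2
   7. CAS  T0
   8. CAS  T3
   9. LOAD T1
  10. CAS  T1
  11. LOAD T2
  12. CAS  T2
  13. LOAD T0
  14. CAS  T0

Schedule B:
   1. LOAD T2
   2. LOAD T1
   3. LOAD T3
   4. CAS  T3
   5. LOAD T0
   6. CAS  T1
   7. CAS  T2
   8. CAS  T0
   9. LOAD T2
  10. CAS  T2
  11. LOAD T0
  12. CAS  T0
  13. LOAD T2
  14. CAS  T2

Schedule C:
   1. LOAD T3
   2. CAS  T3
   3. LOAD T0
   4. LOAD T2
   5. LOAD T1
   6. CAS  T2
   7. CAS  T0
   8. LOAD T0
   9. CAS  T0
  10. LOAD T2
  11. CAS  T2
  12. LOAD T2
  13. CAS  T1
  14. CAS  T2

A

Tracing schedule A:
T3 LOAD — after: cnt=4, r=4 — load
T2 LOAD — after: cnt=4, r=4 — load
T2 CAS — after: cnt=5, r=4 — ok
T0 LOAD — after: cnt=5, r=5 — load
T2 LOAD — after: cnt=5, r=5 — load
T2 CAS — after: cnt=6, r=5 — ok
T0 CAS — after: cnt=6, r=5 — retry
T3 CAS — after: cnt=6, r=4 — retry
T1 LOAD — after: cnt=6, r=6 — load
T1 CAS — after: cnt=7, r=6 — ok
T2 LOAD — after: cnt=7, r=7 — load
T2 CAS — after: cnt=8, r=7 — ok
T0 LOAD — after: cnt=8, r=8 — load
T0 CAS — after: cnt=9, r=8 — ok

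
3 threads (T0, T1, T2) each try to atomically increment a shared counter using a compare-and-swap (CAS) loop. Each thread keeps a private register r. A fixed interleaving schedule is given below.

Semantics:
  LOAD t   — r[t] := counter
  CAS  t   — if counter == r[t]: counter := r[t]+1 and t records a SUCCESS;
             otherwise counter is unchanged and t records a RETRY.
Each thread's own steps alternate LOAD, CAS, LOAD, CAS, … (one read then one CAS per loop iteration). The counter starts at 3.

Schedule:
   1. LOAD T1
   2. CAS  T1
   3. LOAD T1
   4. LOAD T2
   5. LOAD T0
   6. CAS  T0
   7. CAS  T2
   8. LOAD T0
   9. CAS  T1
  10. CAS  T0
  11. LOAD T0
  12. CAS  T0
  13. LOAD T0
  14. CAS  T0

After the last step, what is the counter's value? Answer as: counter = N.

1. LOAD T1 → mem=3 r[T1]=3 [LOAD]
2. CAS T1 → mem=4 r[T1]=3 [OK]
3. LOAD T1 → mem=4 r[T1]=4 [LOAD]
4. LOAD T2 → mem=4 r[T2]=4 [LOAD]
5. LOAD T0 → mem=4 r[T0]=4 [LOAD]
6. CAS T0 → mem=5 r[T0]=4 [OK]
7. CAS T2 → mem=5 r[T2]=4 [RETRY]
8. LOAD T0 → mem=5 r[T0]=5 [LOAD]
9. CAS T1 → mem=5 r[T1]=4 [RETRY]
10. CAS T0 → mem=6 r[T0]=5 [OK]
11. LOAD T0 → mem=6 r[T0]=6 [LOAD]
12. CAS T0 → mem=7 r[T0]=6 [OK]
13. LOAD T0 → mem=7 r[T0]=7 [LOAD]
14. CAS T0 → mem=8 r[T0]=7 [OK]

counter = 8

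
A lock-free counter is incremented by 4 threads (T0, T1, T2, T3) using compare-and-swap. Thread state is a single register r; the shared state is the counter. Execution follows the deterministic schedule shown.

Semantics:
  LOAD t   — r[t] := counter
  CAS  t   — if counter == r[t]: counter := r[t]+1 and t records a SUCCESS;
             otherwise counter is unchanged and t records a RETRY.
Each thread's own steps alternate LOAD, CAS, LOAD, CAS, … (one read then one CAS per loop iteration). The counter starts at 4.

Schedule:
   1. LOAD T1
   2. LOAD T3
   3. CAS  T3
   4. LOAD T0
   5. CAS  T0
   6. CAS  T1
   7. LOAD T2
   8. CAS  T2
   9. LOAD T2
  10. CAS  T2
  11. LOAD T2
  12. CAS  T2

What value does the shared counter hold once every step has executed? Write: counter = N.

step 1: T1 LOAD ⇒ load; ctr=4 reg=4
step 2: T3 LOAD ⇒ load; ctr=4 reg=4
step 3: T3 CAS ⇒ ok; ctr=5 reg=4
step 4: T0 LOAD ⇒ load; ctr=5 reg=5
step 5: T0 CAS ⇒ ok; ctr=6 reg=5
step 6: T1 CAS ⇒ retry; ctr=6 reg=4
step 7: T2 LOAD ⇒ load; ctr=6 reg=6
step 8: T2 CAS ⇒ ok; ctr=7 reg=6
step 9: T2 LOAD ⇒ load; ctr=7 reg=7
step 10: T2 CAS ⇒ ok; ctr=8 reg=7
step 11: T2 LOAD ⇒ load; ctr=8 reg=8
step 12: T2 CAS ⇒ ok; ctr=9 reg=8

counter = 9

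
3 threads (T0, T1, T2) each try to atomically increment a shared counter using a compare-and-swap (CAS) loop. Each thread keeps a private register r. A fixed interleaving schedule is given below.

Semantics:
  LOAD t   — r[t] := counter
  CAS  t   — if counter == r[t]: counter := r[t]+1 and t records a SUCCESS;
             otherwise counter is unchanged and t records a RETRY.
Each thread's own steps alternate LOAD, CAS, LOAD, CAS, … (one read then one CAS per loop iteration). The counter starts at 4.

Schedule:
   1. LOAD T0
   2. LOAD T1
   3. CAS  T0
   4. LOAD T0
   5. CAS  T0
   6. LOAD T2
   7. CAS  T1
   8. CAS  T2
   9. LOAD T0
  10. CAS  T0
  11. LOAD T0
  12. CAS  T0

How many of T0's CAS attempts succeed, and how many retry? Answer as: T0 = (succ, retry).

1. LOAD T0 → mem=4 r[T0]=4 [LOAD]
2. LOAD T1 → mem=4 r[T1]=4 [LOAD]
3. CAS T0 → mem=5 r[T0]=4 [OK]
4. LOAD T0 → mem=5 r[T0]=5 [LOAD]
5. CAS T0 → mem=6 r[T0]=5 [OK]
6. LOAD T2 → mem=6 r[T2]=6 [LOAD]
7. CAS T1 → mem=6 r[T1]=4 [RETRY]
8. CAS T2 → mem=7 r[T2]=6 [OK]
9. LOAD T0 → mem=7 r[T0]=7 [LOAD]
10. CAS T0 → mem=8 r[T0]=7 [OK]
11. LOAD T0 → mem=8 r[T0]=8 [LOAD]
12. CAS T0 → mem=9 r[T0]=8 [OK]

T0 = (4, 0)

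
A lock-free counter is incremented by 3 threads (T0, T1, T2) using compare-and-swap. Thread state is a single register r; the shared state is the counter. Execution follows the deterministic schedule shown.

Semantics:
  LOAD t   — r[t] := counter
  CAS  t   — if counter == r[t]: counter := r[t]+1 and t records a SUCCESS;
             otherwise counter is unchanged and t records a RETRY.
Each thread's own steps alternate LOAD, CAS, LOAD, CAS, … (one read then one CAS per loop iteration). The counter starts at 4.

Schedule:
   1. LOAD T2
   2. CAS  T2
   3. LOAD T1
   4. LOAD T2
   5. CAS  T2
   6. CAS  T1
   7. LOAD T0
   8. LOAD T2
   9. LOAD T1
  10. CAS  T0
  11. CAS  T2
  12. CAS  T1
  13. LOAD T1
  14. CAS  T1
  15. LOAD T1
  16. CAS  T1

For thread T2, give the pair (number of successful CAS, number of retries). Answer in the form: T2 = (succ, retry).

step 1: T2 LOAD ⇒ load; ctr=4 reg=4
step 2: T2 CAS ⇒ ok; ctr=5 reg=4
step 3: T1 LOAD ⇒ load; ctr=5 reg=5
step 4: T2 LOAD ⇒ load; ctr=5 reg=5
step 5: T2 CAS ⇒ ok; ctr=6 reg=5
step 6: T1 CAS ⇒ retry; ctr=6 reg=5
step 7: T0 LOAD ⇒ load; ctr=6 reg=6
step 8: T2 LOAD ⇒ load; ctr=6 reg=6
step 9: T1 LOAD ⇒ load; ctr=6 reg=6
step 10: T0 CAS ⇒ ok; ctr=7 reg=6
step 11: T2 CAS ⇒ retry; ctr=7 reg=6
step 12: T1 CAS ⇒ retry; ctr=7 reg=6
step 13: T1 LOAD ⇒ load; ctr=7 reg=7
step 14: T1 CAS ⇒ ok; ctr=8 reg=7
step 15: T1 LOAD ⇒ load; ctr=8 reg=8
step 16: T1 CAS ⇒ ok; ctr=9 reg=8

T2 = (2, 1)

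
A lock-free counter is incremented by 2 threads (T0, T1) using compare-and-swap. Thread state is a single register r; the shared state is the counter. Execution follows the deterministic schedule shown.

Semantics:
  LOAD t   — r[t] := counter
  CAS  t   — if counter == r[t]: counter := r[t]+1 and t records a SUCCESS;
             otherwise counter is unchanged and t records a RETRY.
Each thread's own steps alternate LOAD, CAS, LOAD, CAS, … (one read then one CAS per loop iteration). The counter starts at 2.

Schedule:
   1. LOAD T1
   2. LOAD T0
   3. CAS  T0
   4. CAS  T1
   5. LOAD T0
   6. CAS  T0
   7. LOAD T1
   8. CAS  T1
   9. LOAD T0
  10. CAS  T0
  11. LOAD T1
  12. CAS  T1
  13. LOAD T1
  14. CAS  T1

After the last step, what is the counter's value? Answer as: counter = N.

#1 T1 reads 2
#2 T0 reads 2
#3 T0 CAS(2→3) writes; counter now 3
#4 T1 CAS(2→3) fails; counter now 3
#5 T0 reads 3
#6 T0 CAS(3→4) writes; counter now 4
#7 T1 reads 4
#8 T1 CAS(4→5) writes; counter now 5
#9 T0 reads 5
#10 T0 CAS(5→6) writes; counter now 6
#11 T1 reads 6
#12 T1 CAS(6→7) writes; counter now 7
#13 T1 reads 7
#14 T1 CAS(7→8) writes; counter now 8

counter = 8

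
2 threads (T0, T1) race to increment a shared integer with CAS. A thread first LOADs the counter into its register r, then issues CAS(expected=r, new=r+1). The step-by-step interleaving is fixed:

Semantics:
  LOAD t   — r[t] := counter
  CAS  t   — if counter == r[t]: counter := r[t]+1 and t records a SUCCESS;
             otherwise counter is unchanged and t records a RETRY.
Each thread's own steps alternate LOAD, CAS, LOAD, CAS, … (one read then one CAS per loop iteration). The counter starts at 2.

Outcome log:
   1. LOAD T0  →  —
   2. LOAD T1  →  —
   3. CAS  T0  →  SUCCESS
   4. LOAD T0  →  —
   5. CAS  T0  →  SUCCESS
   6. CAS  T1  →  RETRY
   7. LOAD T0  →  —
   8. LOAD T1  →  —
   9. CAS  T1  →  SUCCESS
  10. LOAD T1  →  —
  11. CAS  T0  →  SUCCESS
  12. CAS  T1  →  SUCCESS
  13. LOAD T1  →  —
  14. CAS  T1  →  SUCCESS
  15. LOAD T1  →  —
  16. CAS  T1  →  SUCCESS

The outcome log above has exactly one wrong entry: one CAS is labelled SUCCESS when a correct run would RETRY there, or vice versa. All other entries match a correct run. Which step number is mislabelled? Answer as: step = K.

Correct run:
T0 LOAD — after: cnt=2, r=2 — load
T1 LOAD — after: cnt=2, r=2 — load
T0 CAS — after: cnt=3, r=2 — ok
T0 LOAD — after: cnt=3, r=3 — load
T0 CAS — after: cnt=4, r=3 — ok
T1 CAS — after: cnt=4, r=2 — retry
T0 LOAD — after: cnt=4, r=4 — load
T1 LOAD — after: cnt=4, r=4 — load
T1 CAS — after: cnt=5, r=4 — ok
T1 LOAD — after: cnt=5, r=5 — load
T0 CAS — after: cnt=5, r=4 — retry
T1 CAS — after: cnt=6, r=5 — ok
T1 LOAD — after: cnt=6, r=6 — load
T1 CAS — after: cnt=7, r=6 — ok
T1 LOAD — after: cnt=7, r=7 — load
T1 CAS — after: cnt=8, r=7 — ok
Flip is step 11.

step = 11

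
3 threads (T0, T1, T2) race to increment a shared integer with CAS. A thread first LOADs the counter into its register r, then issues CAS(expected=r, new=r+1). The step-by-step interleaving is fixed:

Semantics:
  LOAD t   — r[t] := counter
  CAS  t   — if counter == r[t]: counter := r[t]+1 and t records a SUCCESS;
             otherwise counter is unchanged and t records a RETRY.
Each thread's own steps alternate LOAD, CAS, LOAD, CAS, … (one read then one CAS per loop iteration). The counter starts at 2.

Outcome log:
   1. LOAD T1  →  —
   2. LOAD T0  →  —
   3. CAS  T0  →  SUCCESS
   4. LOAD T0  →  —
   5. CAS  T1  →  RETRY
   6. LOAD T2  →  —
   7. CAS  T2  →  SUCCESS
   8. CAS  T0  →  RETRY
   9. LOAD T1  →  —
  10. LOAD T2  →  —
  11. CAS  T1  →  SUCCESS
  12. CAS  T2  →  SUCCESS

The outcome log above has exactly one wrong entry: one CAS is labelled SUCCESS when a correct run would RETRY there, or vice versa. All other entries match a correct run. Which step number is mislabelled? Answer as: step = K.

step = 12

Correct run:
step 1: T1 LOAD ⇒ load; ctr=2 reg=2
step 2: T0 LOAD ⇒ load; ctr=2 reg=2
step 3: T0 CAS ⇒ ok; ctr=3 reg=2
step 4: T0 LOAD ⇒ load; ctr=3 reg=3
step 5: T1 CAS ⇒ retry; ctr=3 reg=2
step 6: T2 LOAD ⇒ load; ctr=3 reg=3
step 7: T2 CAS ⇒ ok; ctr=4 reg=3
step 8: T0 CAS ⇒ retry; ctr=4 reg=3
step 9: T1 LOAD ⇒ load; ctr=4 reg=4
step 10: T2 LOAD ⇒ load; ctr=4 reg=4
step 11: T1 CAS ⇒ ok; ctr=5 reg=4
step 12: T2 CAS ⇒ retry; ctr=5 reg=4
Flip is step 12.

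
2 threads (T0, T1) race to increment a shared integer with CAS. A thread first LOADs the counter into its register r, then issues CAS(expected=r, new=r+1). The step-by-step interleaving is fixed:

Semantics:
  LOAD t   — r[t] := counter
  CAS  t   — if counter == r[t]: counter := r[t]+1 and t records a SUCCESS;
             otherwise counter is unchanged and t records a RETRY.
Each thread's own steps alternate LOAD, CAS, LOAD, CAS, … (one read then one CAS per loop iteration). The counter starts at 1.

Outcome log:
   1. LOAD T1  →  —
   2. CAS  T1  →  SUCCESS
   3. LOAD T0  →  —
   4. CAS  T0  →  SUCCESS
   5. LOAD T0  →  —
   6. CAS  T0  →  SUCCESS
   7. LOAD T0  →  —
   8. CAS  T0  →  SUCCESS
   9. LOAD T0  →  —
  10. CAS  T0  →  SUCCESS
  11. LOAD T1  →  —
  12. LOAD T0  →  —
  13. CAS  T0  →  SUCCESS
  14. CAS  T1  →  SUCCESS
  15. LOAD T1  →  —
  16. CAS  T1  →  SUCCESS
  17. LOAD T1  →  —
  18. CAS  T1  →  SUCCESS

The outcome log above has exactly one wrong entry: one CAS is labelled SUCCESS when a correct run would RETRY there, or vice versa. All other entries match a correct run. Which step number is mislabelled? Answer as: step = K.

Re-executing:
1. LOAD T1 → mem=1 r[T1]=1 [LOAD]
2. CAS T1 → mem=2 r[T1]=1 [OK]
3. LOAD T0 → mem=2 r[T0]=2 [LOAD]
4. CAS T0 → mem=3 r[T0]=2 [OK]
5. LOAD T0 → mem=3 r[T0]=3 [LOAD]
6. CAS T0 → mem=4 r[T0]=3 [OK]
7. LOAD T0 → mem=4 r[T0]=4 [LOAD]
8. CAS T0 → mem=5 r[T0]=4 [OK]
9. LOAD T0 → mem=5 r[T0]=5 [LOAD]
10. CAS T0 → mem=6 r[T0]=5 [OK]
11. LOAD T1 → mem=6 r[T1]=6 [LOAD]
12. LOAD T0 → mem=6 r[T0]=6 [LOAD]
13. CAS T0 → mem=7 r[T0]=6 [OK]
14. CAS T1 → mem=7 r[T1]=6 [RETRY]
15. LOAD T1 → mem=7 r[T1]=7 [LOAD]
16. CAS T1 → mem=8 r[T1]=7 [OK]
17. LOAD T1 → mem=8 r[T1]=8 [LOAD]
18. CAS T1 → mem=9 r[T1]=8 [OK]
Mismatch at 14.

step = 14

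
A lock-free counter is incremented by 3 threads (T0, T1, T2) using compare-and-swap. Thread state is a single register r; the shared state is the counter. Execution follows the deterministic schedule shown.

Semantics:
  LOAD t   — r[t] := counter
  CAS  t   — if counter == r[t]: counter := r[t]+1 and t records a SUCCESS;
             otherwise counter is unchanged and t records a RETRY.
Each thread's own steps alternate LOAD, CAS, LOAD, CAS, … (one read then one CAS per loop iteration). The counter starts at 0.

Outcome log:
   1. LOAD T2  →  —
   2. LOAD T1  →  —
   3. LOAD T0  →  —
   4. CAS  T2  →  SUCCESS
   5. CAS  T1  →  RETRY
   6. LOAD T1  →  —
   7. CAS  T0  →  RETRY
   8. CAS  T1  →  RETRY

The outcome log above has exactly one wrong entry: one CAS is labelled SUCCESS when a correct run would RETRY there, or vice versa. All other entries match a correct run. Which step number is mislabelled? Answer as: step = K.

step = 8

Reference trace:
   1) LOAD T2:  M=0  r_T2=0
   2) LOAD T1:  M=0  r_T1=0
   3) LOAD T0:  M=0  r_T0=0
   4) CAS  T2:  M=1  r_T2=0 ✓
   5) CAS  T1:  M=1  r_T1=0 ✗
   6) LOAD T1:  M=1  r_T1=1
   7) CAS  T0:  M=1  r_T0=0 ✗
   8) CAS  T1:  M=2  r_T1=1 ✓
Log disagrees first at step 8.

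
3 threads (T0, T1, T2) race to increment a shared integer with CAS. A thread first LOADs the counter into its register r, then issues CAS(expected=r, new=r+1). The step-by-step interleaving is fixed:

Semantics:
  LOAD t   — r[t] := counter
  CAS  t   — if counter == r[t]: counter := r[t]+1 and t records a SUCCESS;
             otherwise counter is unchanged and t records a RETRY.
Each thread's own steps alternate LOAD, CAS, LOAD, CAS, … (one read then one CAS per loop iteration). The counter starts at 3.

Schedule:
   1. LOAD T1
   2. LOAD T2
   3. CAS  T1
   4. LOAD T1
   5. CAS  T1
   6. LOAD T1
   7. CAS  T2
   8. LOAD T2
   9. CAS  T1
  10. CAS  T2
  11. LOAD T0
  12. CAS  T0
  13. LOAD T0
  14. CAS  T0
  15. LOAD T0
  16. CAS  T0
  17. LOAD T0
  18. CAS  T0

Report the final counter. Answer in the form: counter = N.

#1 T1 reads 3
#2 T2 reads 3
#3 T1 CAS(3→4) writes; counter now 4
#4 T1 reads 4
#5 T1 CAS(4→5) writes; counter now 5
#6 T1 reads 5
#7 T2 CAS(3→4) fails; counter now 5
#8 T2 reads 5
#9 T1 CAS(5→6) writes; counter now 6
#10 T2 CAS(5→6) fails; counter now 6
#11 T0 reads 6
#12 T0 CAS(6→7) writes; counter now 7
#13 T0 reads 7
#14 T0 CAS(7→8) writes; counter now 8
#15 T0 reads 8
#16 T0 CAS(8→9) writes; counter now 9
#17 T0 reads 9
#18 T0 CAS(9→10) writes; counter now 10

counter = 10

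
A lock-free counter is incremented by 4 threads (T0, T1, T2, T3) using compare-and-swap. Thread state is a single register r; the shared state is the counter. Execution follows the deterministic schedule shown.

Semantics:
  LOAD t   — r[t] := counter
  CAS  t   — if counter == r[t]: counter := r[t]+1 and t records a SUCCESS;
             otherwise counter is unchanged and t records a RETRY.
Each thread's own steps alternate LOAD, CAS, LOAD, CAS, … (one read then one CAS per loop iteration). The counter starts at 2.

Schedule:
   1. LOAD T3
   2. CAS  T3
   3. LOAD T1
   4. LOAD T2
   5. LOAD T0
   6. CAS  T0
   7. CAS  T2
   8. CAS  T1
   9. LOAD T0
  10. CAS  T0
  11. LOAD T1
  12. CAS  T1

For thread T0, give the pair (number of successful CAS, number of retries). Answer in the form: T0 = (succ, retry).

T0 = (2, 0)

step 1: T3 LOAD ⇒ load; ctr=2 reg=2
step 2: T3 CAS ⇒ ok; ctr=3 reg=2
step 3: T1 LOAD ⇒ load; ctr=3 reg=3
step 4: T2 LOAD ⇒ load; ctr=3 reg=3
step 5: T0 LOAD ⇒ load; ctr=3 reg=3
step 6: T0 CAS ⇒ ok; ctr=4 reg=3
step 7: T2 CAS ⇒ retry; ctr=4 reg=3
step 8: T1 CAS ⇒ retry; ctr=4 reg=3
step 9: T0 LOAD ⇒ load; ctr=4 reg=4
step 10: T0 CAS ⇒ ok; ctr=5 reg=4
step 11: T1 LOAD ⇒ load; ctr=5 reg=5
step 12: T1 CAS ⇒ ok; ctr=6 reg=5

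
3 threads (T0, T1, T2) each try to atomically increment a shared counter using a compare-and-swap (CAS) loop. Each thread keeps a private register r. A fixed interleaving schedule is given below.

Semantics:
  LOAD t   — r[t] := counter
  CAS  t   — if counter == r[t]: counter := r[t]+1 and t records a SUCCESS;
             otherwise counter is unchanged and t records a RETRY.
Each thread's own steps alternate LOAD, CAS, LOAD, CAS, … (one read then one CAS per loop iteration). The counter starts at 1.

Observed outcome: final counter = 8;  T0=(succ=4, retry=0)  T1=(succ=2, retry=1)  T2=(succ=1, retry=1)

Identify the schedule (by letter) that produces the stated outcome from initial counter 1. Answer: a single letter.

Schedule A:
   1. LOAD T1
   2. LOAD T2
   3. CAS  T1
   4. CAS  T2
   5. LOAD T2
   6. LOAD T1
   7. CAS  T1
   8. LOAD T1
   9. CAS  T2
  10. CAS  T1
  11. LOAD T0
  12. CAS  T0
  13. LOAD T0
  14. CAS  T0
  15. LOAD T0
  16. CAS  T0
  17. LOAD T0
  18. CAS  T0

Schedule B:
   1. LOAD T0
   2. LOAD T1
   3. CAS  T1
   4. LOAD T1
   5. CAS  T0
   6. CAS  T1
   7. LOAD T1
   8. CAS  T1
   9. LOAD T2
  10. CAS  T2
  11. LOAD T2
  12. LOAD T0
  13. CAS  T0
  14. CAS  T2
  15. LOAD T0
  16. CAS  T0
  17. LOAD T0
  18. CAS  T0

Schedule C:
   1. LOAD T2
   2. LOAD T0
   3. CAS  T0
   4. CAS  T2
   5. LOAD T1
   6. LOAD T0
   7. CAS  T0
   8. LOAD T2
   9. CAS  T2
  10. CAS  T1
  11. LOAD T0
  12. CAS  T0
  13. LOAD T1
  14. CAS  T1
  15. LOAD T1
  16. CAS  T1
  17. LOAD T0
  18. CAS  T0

Run C:
[1] T2.load  rd  (counter 1, T2.r 1)
[2] T0.load  rd  (counter 1, T0.r 1)
[3] T0.cas  hit  (counter 2, T0.r 1)
[4] T2.cas  miss  (counter 2, T2.r 1)
[5] T1.load  rd  (counter 2, T1.r 2)
[6] T0.load  rd  (counter 2, T0.r 2)
[7] T0.cas  hit  (counter 3, T0.r 2)
[8] T2.load  rd  (counter 3, T2.r 3)
[9] T2.cas  hit  (counter 4, T2.r 3)
[10] T1.cas  miss  (counter 4, T1.r 2)
[11] T0.load  rd  (counter 4, T0.r 4)
[12] T0.cas  hit  (counter 5, T0.r 4)
[13] T1.load  rd  (counter 5, T1.r 5)
[14] T1.cas  hit  (counter 6, T1.r 5)
[15] T1.load  rd  (counter 6, T1.r 6)
[16] T1.cas  hit  (counter 7, T1.r 6)
[17] T0.load  rd  (counter 7, T0.r 7)
[18] T0.cas  hit  (counter 8, T0.r 7)

C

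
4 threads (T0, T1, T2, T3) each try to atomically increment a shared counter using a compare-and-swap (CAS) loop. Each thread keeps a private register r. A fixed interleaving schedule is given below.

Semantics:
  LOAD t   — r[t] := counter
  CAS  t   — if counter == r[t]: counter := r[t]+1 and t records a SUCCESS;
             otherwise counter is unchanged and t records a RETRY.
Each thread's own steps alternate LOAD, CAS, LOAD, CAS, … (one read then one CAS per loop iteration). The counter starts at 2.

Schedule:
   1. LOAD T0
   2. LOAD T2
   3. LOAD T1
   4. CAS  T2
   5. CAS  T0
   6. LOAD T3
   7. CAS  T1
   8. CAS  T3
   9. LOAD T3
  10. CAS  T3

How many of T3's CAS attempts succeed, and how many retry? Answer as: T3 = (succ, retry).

T3 = (2, 0)

   1) LOAD T0:  M=2  r_T0=2
   2) LOAD T2:  M=2  r_T2=2
   3) LOAD T1:  M=2  r_T1=2
   4) CAS  T2:  M=3  r_T2=2 ✓
   5) CAS  T0:  M=3  r_T0=2 ✗
   6) LOAD T3:  M=3  r_T3=3
   7) CAS  T1:  M=3  r_T1=2 ✗
   8) CAS  T3:  M=4  r_T3=3 ✓
   9) LOAD T3:  M=4  r_T3=4
  10) CAS  T3:  M=5  r_T3=4 ✓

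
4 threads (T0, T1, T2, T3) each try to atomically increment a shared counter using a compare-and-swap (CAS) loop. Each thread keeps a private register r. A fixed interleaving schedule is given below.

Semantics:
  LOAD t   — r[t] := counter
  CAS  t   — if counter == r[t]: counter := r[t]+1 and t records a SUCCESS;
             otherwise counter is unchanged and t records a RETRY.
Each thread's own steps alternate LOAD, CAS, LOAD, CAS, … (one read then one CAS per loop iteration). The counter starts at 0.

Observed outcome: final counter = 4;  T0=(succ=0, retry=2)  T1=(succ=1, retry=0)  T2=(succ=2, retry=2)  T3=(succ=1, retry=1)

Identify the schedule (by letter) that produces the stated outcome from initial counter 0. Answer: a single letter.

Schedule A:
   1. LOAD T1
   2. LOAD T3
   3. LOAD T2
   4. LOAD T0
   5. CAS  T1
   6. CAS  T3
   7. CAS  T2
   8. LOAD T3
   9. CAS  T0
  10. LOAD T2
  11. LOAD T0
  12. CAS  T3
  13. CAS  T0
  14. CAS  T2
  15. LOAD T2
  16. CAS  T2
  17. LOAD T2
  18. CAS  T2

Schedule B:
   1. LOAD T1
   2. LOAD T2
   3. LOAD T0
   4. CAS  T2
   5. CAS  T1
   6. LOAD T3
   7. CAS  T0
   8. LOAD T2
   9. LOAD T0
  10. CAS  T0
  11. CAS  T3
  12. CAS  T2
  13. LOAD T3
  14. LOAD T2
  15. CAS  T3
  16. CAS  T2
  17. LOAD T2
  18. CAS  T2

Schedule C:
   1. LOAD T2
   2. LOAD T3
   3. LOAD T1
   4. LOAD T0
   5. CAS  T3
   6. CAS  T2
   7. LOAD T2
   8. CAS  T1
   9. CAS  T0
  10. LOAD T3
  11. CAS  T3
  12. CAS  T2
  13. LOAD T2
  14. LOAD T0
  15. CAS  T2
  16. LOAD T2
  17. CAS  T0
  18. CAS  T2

A

Run A:
   1) LOAD T1:  M=0  r_T1=0
   2) LOAD T3:  M=0  r_T3=0
   3) LOAD T2:  M=0  r_T2=0
   4) LOAD T0:  M=0  r_T0=0
   5) CAS  T1:  M=1  r_T1=0 ✓
   6) CAS  T3:  M=1  r_T3=0 ✗
   7) CAS  T2:  M=1  r_T2=0 ✗
   8) LOAD T3:  M=1  r_T3=1
   9) CAS  T0:  M=1  r_T0=0 ✗
  10) LOAD T2:  M=1  r_T2=1
  11) LOAD T0:  M=1  r_T0=1
  12) CAS  T3:  M=2  r_T3=1 ✓
  13) CAS  T0:  M=2  r_T0=1 ✗
  14) CAS  T2:  M=2  r_T2=1 ✗
  15) LOAD T2:  M=2  r_T2=2
  16) CAS  T2:  M=3  r_T2=2 ✓
  17) LOAD T2:  M=3  r_T2=3
  18) CAS  T2:  M=4  r_T2=3 ✓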